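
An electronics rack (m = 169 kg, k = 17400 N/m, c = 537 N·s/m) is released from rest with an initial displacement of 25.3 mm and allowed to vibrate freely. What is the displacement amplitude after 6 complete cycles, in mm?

0.0642 mm

ζ = c/(2√(km)) = 537/(2√(17400 × 169)) = 537/3430 = 0.1566.
Logarithmic decrement δ = 2πζ/√(1 − ζ²) = 2π × 0.1566/√(1 − 0.0245) = 0.9961.
After n cycles, x_n/x₀ = e^(−nδ), so x_6 = 25.3 × e^(−6 × 0.9961) = 25.3 × 0.002538 = 0.06420 mm.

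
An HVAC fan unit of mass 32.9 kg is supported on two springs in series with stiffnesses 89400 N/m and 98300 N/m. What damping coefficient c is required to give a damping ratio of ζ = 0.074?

Series springs: 1/k_eq = 1/89400 + 1/98300 = 2.136×10^-5, so k_eq = 46820 N/m.
c_c = 2√(k_eq·m) = 2√(46820 × 32.9) = 2482 N·s/m.
c = ζ·c_c = 0.074 × 2482 = 183.7 N·s/m.

184 N·s/m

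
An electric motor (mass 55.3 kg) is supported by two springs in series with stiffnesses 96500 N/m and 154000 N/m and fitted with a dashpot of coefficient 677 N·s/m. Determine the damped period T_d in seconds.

0.195 s

Series springs: 1/k_eq = 1/96500 + 1/154000 = 1.686×10^-5, so k_eq = 59330 N/m.
ω_n = √(k_eq/m) = √(59330/55.3) = 32.75 rad/s.
Critical damping c_c = 2√(k_eq·m) = 2√(59330 × 55.3) = 3623 N·s/m, so ζ = c/c_c = 677/3623 = 0.1869.
ω_d = ω_n√(1 − ζ²) = 32.75 × √(1 − 0.0349) = 32.18 rad/s.
T_d = 2π/ω_d = 0.1953 s.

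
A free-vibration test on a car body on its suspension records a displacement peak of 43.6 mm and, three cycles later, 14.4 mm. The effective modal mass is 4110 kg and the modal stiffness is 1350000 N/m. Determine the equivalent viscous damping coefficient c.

Logarithmic decrement δ = (1/n)·ln(x₀/x_n) = (1/3)·ln(43.6/14.4) = (1/3)·ln(3.028) = 0.3693.
ζ = δ/√(4π² + δ²) = 0.3693/√(39.48 + 0.136) = 0.3693/6.294 = 0.05867.
c = ζ · 2√(km) = 0.05867 × 2√(1350000 × 4110) = 0.05867 × 149000 = 8741 N·s/m.

8740 N·s/m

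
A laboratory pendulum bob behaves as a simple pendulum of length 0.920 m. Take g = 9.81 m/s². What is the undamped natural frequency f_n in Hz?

For a simple pendulum ω_n = √(g/L) = √(9.81/0.920) = √10.66 = 3.265 rad/s.
f_n = ω_n/(2π) = 3.265/6.283 = 0.5197 Hz.

0.520 Hz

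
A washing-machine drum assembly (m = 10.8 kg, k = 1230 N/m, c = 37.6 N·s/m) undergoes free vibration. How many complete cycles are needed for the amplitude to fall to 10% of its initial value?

3 cycles

ζ = c/(2√(km)) = 37.6/(2√(1230 × 10.8)) = 37.6/230.5 = 0.1631.
Logarithmic decrement δ = 2πζ/√(1 − ζ²) = 2π × 0.1631/√(1 − 0.0266) = 1.039.
x_n/x₀ = e^(−nδ) ≤ 0.1; take ln: n ≥ ln(1/0.1)/δ = 2.303/1.039 = 2.217.
So 3 complete cycles are required.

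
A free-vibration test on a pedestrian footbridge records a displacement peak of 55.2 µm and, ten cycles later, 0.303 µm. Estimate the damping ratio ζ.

0.0826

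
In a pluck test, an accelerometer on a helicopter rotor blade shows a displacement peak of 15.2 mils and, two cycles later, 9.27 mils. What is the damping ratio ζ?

0.0393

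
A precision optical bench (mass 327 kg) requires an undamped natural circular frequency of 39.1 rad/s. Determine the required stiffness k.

500000 N/m

k = m·ω_n² = 327 × 39.10² = 327 × 1529 = 499900 N/m.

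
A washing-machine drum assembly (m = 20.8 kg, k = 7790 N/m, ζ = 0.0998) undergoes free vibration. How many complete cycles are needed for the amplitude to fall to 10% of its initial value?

Logarithmic decrement δ = 2πζ/√(1 − ζ²) = 2π × 0.09980/√(1 − 0.00996) = 0.6302.
x_n/x₀ = e^(−nδ) ≤ 0.1; take ln: n ≥ ln(1/0.1)/δ = 2.303/0.6302 = 3.654.
So 4 complete cycles are required.

4 cycles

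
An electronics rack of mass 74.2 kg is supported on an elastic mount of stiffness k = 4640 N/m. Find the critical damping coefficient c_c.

c_c = 2√(k·m) = 2√(4640 × 74.2) = 2 × 586.8 = 1174 N·s/m.

1170 N·s/m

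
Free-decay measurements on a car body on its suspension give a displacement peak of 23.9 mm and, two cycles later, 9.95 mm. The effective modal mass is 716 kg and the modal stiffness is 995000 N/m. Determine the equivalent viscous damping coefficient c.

Logarithmic decrement δ = (1/n)·ln(x₀/x_n) = (1/2)·ln(23.9/9.95) = (1/2)·ln(2.402) = 0.4382.
ζ = δ/√(4π² + δ²) = 0.4382/√(39.48 + 0.192) = 0.4382/6.298 = 0.06957.
c = ζ · 2√(km) = 0.06957 × 2√(995000 × 716) = 0.06957 × 53380 = 3714 N·s/m.

3710 N·s/m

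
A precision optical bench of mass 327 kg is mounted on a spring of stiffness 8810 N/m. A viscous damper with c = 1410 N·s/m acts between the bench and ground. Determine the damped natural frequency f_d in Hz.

ω_n = √(k/m) = √(8810/327) = 5.191 rad/s.
Critical damping c_c = 2√(k·m) = 2√(8810 × 327) = 3395 N·s/m, so ζ = c/c_c = 1410/3395 = 0.4154.
ω_d = ω_n√(1 − ζ²) = 5.191 × √(1 − 0.173) = 4.722 rad/s.
f_d = ω_d/(2π) = 0.7515 Hz.

0.751 Hz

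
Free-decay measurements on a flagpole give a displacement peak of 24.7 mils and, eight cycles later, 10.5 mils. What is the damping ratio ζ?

0.0170

Logarithmic decrement δ = (1/n)·ln(x₀/x_n) = (1/8)·ln(24.7/10.5) = (1/8)·ln(2.352) = 0.1069.
ζ = δ/√(4π² + δ²) = 0.1069/√(39.48 + 0.0114) = 0.1069/6.284 = 0.01702.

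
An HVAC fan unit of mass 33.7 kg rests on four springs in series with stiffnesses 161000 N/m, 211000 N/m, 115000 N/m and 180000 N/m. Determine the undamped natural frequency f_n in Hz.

5.46 Hz

Series springs: 1/k_eq = 1/161000 + 1/211000 + 1/115000 + 1/180000 = 2.520×10^-5, so k_eq = 39680 N/m.
ω_n = √(k_eq/m) = √(39680/33.7) = √1177 = 34.31 rad/s.
f_n = ω_n/(2π) = 34.31/6.283 = 5.461 Hz.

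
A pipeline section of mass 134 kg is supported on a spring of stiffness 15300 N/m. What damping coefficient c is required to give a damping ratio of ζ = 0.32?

c_c = 2√(k·m) = 2√(15300 × 134) = 2864 N·s/m.
c = ζ·c_c = 0.32 × 2864 = 916.4 N·s/m.

916 N·s/m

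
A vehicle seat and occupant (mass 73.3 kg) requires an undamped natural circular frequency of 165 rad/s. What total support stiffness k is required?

k = m·ω_n² = 73.3 × 165.0² = 73.3 × 27220 = 1996000 N/m.

2000000 N/m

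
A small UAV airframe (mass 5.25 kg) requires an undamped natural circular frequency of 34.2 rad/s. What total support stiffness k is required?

k = m·ω_n² = 5.25 × 34.20² = 5.25 × 1170 = 6141 N/m.

6140 N/m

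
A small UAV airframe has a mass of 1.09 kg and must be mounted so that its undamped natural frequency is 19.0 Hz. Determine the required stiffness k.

15500 N/m

ω_n = 2πf_n = 2π × 19.0 = 119.4 rad/s.
k = m·ω_n² = 1.09 × 119.4² = 1.09 × 14250 = 15530 N/m.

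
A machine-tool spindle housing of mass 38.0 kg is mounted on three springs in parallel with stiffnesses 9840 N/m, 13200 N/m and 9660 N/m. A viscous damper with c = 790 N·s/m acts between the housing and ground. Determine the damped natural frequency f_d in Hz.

4.37 Hz

Parallel springs add: k_eq = 9840 + 13200 + 9660 = 32700 N/m.
ω_n = √(k_eq/m) = √(32700/38.0) = 29.33 rad/s.
Critical damping c_c = 2√(k_eq·m) = 2√(32700 × 38.0) = 2229 N·s/m, so ζ = c/c_c = 790/2229 = 0.3543.
ω_d = ω_n√(1 − ζ²) = 29.33 × √(1 − 0.126) = 27.43 rad/s.
f_d = ω_d/(2π) = 4.366 Hz.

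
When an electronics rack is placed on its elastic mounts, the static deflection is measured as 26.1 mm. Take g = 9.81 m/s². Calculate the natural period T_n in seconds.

ω_n = √(g/δ_st) = √(9.81/0.0261) = √375.9 = 19.39 rad/s.
T_n = 2π/ω_n = 6.283/19.39 = 0.3241 s.

0.324 s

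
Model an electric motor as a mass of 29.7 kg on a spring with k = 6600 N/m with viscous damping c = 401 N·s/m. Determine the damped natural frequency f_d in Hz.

2.12 Hz

ω_n = √(k/m) = √(6600/29.7) = 14.91 rad/s.
Critical damping c_c = 2√(k·m) = 2√(6600 × 29.7) = 885.5 N·s/m, so ζ = c/c_c = 401/885.5 = 0.4529.
ω_d = ω_n√(1 − ζ²) = 14.91 × √(1 − 0.205) = 13.29 rad/s.
f_d = ω_d/(2π) = 2.115 Hz.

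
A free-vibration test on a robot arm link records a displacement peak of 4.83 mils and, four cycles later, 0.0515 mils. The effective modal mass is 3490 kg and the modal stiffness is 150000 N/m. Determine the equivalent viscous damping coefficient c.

Logarithmic decrement δ = (1/n)·ln(x₀/x_n) = (1/4)·ln(4.83/0.0515) = (1/4)·ln(93.79) = 1.135.
ζ = δ/√(4π² + δ²) = 1.135/√(39.48 + 1.29) = 1.135/6.385 = 0.1778.
c = ζ · 2√(km) = 0.1778 × 2√(150000 × 3490) = 0.1778 × 45760 = 8136 N·s/m.

8140 N·s/m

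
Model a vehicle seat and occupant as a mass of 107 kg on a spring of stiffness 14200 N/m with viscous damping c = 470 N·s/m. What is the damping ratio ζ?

ω_n = √(k/m) = √(14200/107) = 11.52 rad/s.
Critical damping c_c = 2√(k·m) = 2√(14200 × 107) = 2465 N·s/m, so ζ = c/c_c = 470/2465 = 0.1906.

0.191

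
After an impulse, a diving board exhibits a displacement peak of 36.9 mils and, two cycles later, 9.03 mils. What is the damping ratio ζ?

Logarithmic decrement δ = (1/n)·ln(x₀/x_n) = (1/2)·ln(36.9/9.03) = (1/2)·ln(4.086) = 0.7038.
ζ = δ/√(4π² + δ²) = 0.7038/√(39.48 + 0.495) = 0.7038/6.322 = 0.1113.

0.111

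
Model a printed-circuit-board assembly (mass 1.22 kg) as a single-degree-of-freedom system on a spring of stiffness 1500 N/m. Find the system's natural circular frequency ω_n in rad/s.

ω_n = √(k/m) = √(1500/1.22) = √1230 = 35.06 rad/s.

35.1 rad/s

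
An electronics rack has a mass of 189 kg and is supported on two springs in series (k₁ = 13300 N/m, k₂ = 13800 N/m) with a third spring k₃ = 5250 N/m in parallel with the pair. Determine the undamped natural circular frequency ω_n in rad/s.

7.98 rad/s

Series pair: k_s = k₁k₂/(k₁+k₂) = (13300)(13800)/(13300 + 13800) = 6773 N/m. In parallel with k₃: k_eq = 6773 + 5250 = 12020 N/m.
ω_n = √(k_eq/m) = √(12020/189) = √63.61 = 7.976 rad/s.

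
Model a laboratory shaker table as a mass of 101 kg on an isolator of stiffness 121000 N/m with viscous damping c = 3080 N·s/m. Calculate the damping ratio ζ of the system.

0.441

ω_n = √(k/m) = √(121000/101) = 34.61 rad/s.
Critical damping c_c = 2√(k·m) = 2√(121000 × 101) = 6992 N·s/m, so ζ = c/c_c = 3080/6992 = 0.4405.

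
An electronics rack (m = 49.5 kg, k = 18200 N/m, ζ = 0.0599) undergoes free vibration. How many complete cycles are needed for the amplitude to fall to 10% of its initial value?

7 cycles

Logarithmic decrement δ = 2πζ/√(1 − ζ²) = 2π × 0.05990/√(1 − 0.00359) = 0.3770.
x_n/x₀ = e^(−nδ) ≤ 0.1; take ln: n ≥ ln(1/0.1)/δ = 2.303/0.3770 = 6.107.
So 7 complete cycles are required.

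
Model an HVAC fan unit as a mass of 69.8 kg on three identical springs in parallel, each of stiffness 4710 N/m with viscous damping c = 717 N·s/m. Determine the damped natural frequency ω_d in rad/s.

13.3 rad/s

Parallel springs add: k_eq = 3 × 4710 = 14130 N/m.
ω_n = √(k_eq/m) = √(14130/69.8) = 14.23 rad/s.
Critical damping c_c = 2√(k_eq·m) = 2√(14130 × 69.8) = 1986 N·s/m, so ζ = c/c_c = 717/1986 = 0.3610.
ω_d = ω_n√(1 − ζ²) = 14.23 × √(1 − 0.130) = 13.27 rad/s.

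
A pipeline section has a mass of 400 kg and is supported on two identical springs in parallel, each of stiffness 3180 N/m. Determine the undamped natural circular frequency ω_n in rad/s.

3.99 rad/s

Parallel springs add: k_eq = 2 × 3180 = 6360 N/m.
ω_n = √(k_eq/m) = √(6360/400) = √15.90 = 3.987 rad/s.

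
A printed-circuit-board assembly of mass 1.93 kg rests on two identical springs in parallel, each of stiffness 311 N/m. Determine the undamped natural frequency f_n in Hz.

2.86 Hz

Parallel springs add: k_eq = 2 × 311 = 622.0 N/m.
ω_n = √(k_eq/m) = √(622.0/1.93) = √322.3 = 17.95 rad/s.
f_n = ω_n/(2π) = 17.95/6.283 = 2.857 Hz.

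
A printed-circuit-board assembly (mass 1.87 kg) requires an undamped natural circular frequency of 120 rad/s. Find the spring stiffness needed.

26900 N/m

k = m·ω_n² = 1.87 × 120.0² = 1.87 × 14400 = 26930 N/m.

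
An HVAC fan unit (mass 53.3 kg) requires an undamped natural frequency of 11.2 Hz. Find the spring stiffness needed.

ω_n = 2πf_n = 2π × 11.2 = 70.37 rad/s.
k = m·ω_n² = 53.3 × 70.37² = 53.3 × 4952 = 264000 N/m.

264000 N/m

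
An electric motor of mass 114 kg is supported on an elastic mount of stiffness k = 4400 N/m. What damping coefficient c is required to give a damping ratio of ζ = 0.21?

c_c = 2√(k·m) = 2√(4400 × 114) = 1416 N·s/m.
c = ζ·c_c = 0.21 × 1416 = 297.5 N·s/m.

297 N·s/m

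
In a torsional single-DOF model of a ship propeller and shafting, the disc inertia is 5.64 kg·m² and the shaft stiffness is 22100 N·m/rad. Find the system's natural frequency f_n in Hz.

ω_n = √(k_t/J) = √(22100/5.64) = √3918 = 62.60 rad/s.
f_n = ω_n/(2π) = 62.60/6.283 = 9.963 Hz.

9.96 Hz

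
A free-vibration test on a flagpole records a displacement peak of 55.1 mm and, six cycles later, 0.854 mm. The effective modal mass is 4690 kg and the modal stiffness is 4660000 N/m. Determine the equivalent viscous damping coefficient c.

Logarithmic decrement δ = (1/n)·ln(x₀/x_n) = (1/6)·ln(55.1/0.854) = (1/6)·ln(64.52) = 0.6945.
ζ = δ/√(4π² + δ²) = 0.6945/√(39.48 + 0.482) = 0.6945/6.321 = 0.1099.
c = ζ · 2√(km) = 0.1099 × 2√(4660000 × 4690) = 0.1099 × 295700 = 32480 N·s/m.

32500 N·s/m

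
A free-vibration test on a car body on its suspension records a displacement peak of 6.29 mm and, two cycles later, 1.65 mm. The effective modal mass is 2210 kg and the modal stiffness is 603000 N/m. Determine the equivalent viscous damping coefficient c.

7730 N·s/m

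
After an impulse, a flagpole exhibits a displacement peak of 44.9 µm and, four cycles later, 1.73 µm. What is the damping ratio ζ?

0.128

Logarithmic decrement δ = (1/n)·ln(x₀/x_n) = (1/4)·ln(44.9/1.73) = (1/4)·ln(25.95) = 0.8141.
ζ = δ/√(4π² + δ²) = 0.8141/√(39.48 + 0.663) = 0.8141/6.336 = 0.1285.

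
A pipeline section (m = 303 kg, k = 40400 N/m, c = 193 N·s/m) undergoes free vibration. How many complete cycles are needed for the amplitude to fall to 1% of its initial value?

27 cycles

ζ = c/(2√(km)) = 193/(2√(40400 × 303)) = 193/6997 = 0.02758.
Logarithmic decrement δ = 2πζ/√(1 − ζ²) = 2π × 0.02758/√(1 − 0.000761) = 0.1734.
x_n/x₀ = e^(−nδ) ≤ 0.01; take ln: n ≥ ln(1/0.01)/δ = 4.605/0.1734 = 26.56.
So 27 complete cycles are required.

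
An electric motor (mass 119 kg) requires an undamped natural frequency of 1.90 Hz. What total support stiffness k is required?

ω_n = 2πf_n = 2π × 1.90 = 11.94 rad/s.
k = m·ω_n² = 119 × 11.94² = 119 × 142.5 = 16960 N/m.

17000 N/m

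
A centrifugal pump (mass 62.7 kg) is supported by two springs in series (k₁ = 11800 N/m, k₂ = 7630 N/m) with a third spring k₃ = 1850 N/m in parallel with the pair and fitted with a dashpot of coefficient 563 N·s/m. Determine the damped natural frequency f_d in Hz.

1.45 Hz

Series pair: k_s = k₁k₂/(k₁+k₂) = (11800)(7630)/(11800 + 7630) = 4634 N/m. In parallel with k₃: k_eq = 4634 + 1850 = 6484 N/m.
ω_n = √(k_eq/m) = √(6484/62.7) = 10.17 rad/s.
Critical damping c_c = 2√(k_eq·m) = 2√(6484 × 62.7) = 1275 N·s/m, so ζ = c/c_c = 563/1275 = 0.4415.
ω_d = ω_n√(1 − ζ²) = 10.17 × √(1 − 0.195) = 9.124 rad/s.
f_d = ω_d/(2π) = 1.452 Hz.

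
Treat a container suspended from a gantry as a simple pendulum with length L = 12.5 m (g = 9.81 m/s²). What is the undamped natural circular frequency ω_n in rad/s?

For a simple pendulum ω_n = √(g/L) = √(9.81/12.5) = √0.7848 = 0.8859 rad/s.

0.886 rad/s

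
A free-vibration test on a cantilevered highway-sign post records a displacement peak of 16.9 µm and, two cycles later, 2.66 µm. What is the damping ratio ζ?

0.146

Logarithmic decrement δ = (1/n)·ln(x₀/x_n) = (1/2)·ln(16.9/2.66) = (1/2)·ln(6.353) = 0.9245.
ζ = δ/√(4π² + δ²) = 0.9245/√(39.48 + 0.855) = 0.9245/6.351 = 0.1456.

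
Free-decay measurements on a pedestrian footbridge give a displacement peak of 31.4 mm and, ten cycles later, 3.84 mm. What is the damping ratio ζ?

0.0334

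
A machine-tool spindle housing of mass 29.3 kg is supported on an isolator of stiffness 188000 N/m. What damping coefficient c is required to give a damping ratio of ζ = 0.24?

1130 N·s/m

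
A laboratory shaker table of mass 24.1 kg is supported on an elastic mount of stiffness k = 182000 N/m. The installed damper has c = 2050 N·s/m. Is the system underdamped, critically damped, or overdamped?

c_c = 2√(k·m) = 4189 N·s/m; ζ = c/c_c = 2050/4189 = 0.489.
Since ζ < 1 the system is underdamped.

underdamped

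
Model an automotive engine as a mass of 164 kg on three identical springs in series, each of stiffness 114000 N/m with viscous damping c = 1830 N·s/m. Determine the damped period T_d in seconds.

Series springs: 1/k_eq = 3/114000, so k_eq = 114000/3 = 38000 N/m.
ω_n = √(k_eq/m) = √(38000/164) = 15.22 rad/s.
Critical damping c_c = 2√(k_eq·m) = 2√(38000 × 164) = 4993 N·s/m, so ζ = c/c_c = 1830/4993 = 0.3665.
ω_d = ω_n√(1 − ζ²) = 15.22 × √(1 − 0.134) = 14.16 rad/s.
T_d = 2π/ω_d = 0.4436 s.

0.444 s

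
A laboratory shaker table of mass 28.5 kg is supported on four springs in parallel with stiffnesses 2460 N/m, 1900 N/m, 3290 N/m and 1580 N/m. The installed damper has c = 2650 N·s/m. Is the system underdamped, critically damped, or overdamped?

overdamped

Parallel springs add: k_eq = 2460 + 1900 + 3290 + 1580 = 9230 N/m.
c_c = 2√(k_eq·m) = 1026 N·s/m; ζ = c/c_c = 2650/1026 = 2.58.
Since ζ > 1 the system is overdamped.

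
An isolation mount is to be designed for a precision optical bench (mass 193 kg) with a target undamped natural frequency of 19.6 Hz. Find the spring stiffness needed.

2930000 N/m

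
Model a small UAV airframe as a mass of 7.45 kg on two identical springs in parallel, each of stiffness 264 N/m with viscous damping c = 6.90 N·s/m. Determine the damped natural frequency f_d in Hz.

1.34 Hz

Parallel springs add: k_eq = 2 × 264 = 528.0 N/m.
ω_n = √(k_eq/m) = √(528.0/7.45) = 8.419 rad/s.
Critical damping c_c = 2√(k_eq·m) = 2√(528.0 × 7.45) = 125.4 N·s/m, so ζ = c/c_c = 6.90/125.4 = 0.05501.
ω_d = ω_n√(1 − ζ²) = 8.419 × √(1 − 0.00303) = 8.406 rad/s.
f_d = ω_d/(2π) = 1.338 Hz.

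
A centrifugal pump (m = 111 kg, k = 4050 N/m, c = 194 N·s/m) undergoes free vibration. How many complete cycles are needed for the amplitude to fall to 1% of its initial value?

ζ = c/(2√(km)) = 194/(2√(4050 × 111)) = 194/1341 = 0.1447.
Logarithmic decrement δ = 2πζ/√(1 − ζ²) = 2π × 0.1447/√(1 − 0.0209) = 0.9187.
x_n/x₀ = e^(−nδ) ≤ 0.01; take ln: n ≥ ln(1/0.01)/δ = 4.605/0.9187 = 5.013.
So 6 complete cycles are required.

6 cycles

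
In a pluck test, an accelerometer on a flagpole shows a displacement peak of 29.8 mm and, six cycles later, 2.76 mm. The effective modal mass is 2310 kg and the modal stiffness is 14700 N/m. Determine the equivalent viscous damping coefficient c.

Logarithmic decrement δ = (1/n)·ln(x₀/x_n) = (1/6)·ln(29.8/2.76) = (1/6)·ln(10.80) = 0.3965.
ζ = δ/√(4π² + δ²) = 0.3965/√(39.48 + 0.157) = 0.3965/6.296 = 0.06299.
c = ζ · 2√(km) = 0.06299 × 2√(14700 × 2310) = 0.06299 × 11650 = 734.1 N·s/m.

734 N·s/m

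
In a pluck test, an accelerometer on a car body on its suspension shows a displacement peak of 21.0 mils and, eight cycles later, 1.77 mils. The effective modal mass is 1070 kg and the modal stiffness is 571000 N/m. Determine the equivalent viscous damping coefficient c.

2430 N·s/m

Logarithmic decrement δ = (1/n)·ln(x₀/x_n) = (1/8)·ln(21.0/1.77) = (1/8)·ln(11.86) = 0.3092.
ζ = δ/√(4π² + δ²) = 0.3092/√(39.48 + 0.0956) = 0.3092/6.291 = 0.04915.
c = ζ · 2√(km) = 0.04915 × 2√(571000 × 1070) = 0.04915 × 49440 = 2430 N·s/m.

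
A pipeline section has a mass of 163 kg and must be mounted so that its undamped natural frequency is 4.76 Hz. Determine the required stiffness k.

146000 N/m

ω_n = 2πf_n = 2π × 4.76 = 29.91 rad/s.
k = m·ω_n² = 163 × 29.91² = 163 × 894.5 = 145800 N/m.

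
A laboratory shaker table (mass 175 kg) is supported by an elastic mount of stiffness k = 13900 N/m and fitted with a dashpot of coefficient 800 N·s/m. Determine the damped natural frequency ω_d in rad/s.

ω_n = √(k/m) = √(13900/175) = 8.912 rad/s.
Critical damping c_c = 2√(k·m) = 2√(13900 × 175) = 3119 N·s/m, so ζ = c/c_c = 800/3119 = 0.2565.
ω_d = ω_n√(1 − ζ²) = 8.912 × √(1 − 0.0658) = 8.614 rad/s.

8.61 rad/s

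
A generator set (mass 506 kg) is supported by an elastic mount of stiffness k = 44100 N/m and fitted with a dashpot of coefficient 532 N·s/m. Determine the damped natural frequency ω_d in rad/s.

9.32 rad/s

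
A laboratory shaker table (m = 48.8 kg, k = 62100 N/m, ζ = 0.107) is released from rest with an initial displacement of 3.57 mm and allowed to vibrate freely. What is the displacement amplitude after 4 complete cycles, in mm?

Logarithmic decrement δ = 2πζ/√(1 − ζ²) = 2π × 0.1070/√(1 − 0.0114) = 0.6762.
After n cycles, x_n/x₀ = e^(−nδ), so x_4 = 3.57 × e^(−4 × 0.6762) = 3.57 × 0.06689 = 0.2388 mm.

0.239 mm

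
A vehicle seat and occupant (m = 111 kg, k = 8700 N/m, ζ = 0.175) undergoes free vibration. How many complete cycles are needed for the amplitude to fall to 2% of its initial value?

Logarithmic decrement δ = 2πζ/√(1 − ζ²) = 2π × 0.1750/√(1 − 0.0306) = 1.117.
x_n/x₀ = e^(−nδ) ≤ 0.02; take ln: n ≥ ln(1/0.02)/δ = 3.912/1.117 = 3.503.
So 4 complete cycles are required.

4 cycles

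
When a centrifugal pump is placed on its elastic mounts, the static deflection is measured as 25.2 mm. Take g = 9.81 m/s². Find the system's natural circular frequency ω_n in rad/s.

19.7 rad/s

ω_n = √(g/δ_st) = √(9.81/0.0252) = √389.3 = 19.73 rad/s.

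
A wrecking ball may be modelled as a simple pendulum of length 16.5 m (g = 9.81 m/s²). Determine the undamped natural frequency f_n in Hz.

0.123 Hz

For a simple pendulum ω_n = √(g/L) = √(9.81/16.5) = √0.5945 = 0.7711 rad/s.
f_n = ω_n/(2π) = 0.7711/6.283 = 0.1227 Hz.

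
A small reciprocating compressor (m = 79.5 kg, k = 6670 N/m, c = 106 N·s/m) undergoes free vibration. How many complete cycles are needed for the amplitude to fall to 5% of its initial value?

7 cycles

ζ = c/(2√(km)) = 106/(2√(6670 × 79.5)) = 106/1456 = 0.07278.
Logarithmic decrement δ = 2πζ/√(1 − ζ²) = 2π × 0.07278/√(1 − 0.00530) = 0.4585.
x_n/x₀ = e^(−nδ) ≤ 0.05; take ln: n ≥ ln(1/0.05)/δ = 2.996/0.4585 = 6.533.
So 7 complete cycles are required.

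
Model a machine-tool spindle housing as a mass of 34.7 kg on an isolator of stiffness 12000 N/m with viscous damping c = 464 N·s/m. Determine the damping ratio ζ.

0.360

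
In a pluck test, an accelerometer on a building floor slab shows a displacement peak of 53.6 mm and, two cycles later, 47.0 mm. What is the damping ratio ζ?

Logarithmic decrement δ = (1/n)·ln(x₀/x_n) = (1/2)·ln(53.6/47.0) = (1/2)·ln(1.140) = 0.06570.
ζ = δ/√(4π² + δ²) = 0.06570/√(39.48 + 0.00432) = 0.06570/6.284 = 0.01046.

0.0105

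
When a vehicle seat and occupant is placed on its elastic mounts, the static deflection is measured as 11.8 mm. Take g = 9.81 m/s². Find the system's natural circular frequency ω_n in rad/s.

ω_n = √(g/δ_st) = √(9.81/0.0118) = √831.4 = 28.83 rad/s.

28.8 rad/s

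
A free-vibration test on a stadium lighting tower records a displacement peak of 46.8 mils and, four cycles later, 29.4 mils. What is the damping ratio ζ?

Logarithmic decrement δ = (1/n)·ln(x₀/x_n) = (1/4)·ln(46.8/29.4) = (1/4)·ln(1.592) = 0.1162.
ζ = δ/√(4π² + δ²) = 0.1162/√(39.48 + 0.0135) = 0.1162/6.284 = 0.01849.

0.0185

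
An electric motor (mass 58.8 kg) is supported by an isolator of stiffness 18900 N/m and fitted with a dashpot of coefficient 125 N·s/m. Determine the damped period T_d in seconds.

ω_n = √(k/m) = √(18900/58.8) = 17.93 rad/s.
Critical damping c_c = 2√(k·m) = 2√(18900 × 58.8) = 2108 N·s/m, so ζ = c/c_c = 125/2108 = 0.05929.
ω_d = ω_n√(1 − ζ²) = 17.93 × √(1 − 0.00351) = 17.90 rad/s.
T_d = 2π/ω_d = 0.3511 s.

0.351 s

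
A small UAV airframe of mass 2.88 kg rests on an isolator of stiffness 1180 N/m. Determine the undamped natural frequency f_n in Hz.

ω_n = √(k/m) = √(1180/2.88) = √409.7 = 20.24 rad/s.
f_n = ω_n/(2π) = 20.24/6.283 = 3.222 Hz.

3.22 Hz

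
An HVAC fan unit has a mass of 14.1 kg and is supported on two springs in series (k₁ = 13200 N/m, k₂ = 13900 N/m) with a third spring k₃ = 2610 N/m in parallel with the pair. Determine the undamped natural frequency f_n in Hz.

4.11 Hz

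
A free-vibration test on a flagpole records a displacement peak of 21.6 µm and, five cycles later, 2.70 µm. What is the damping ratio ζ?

0.0660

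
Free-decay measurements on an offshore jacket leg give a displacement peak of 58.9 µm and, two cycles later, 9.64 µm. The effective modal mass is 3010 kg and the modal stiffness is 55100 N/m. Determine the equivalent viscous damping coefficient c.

3670 N·s/m

Logarithmic decrement δ = (1/n)·ln(x₀/x_n) = (1/2)·ln(58.9/9.64) = (1/2)·ln(6.110) = 0.9050.
ζ = δ/√(4π² + δ²) = 0.9050/√(39.48 + 0.819) = 0.9050/6.348 = 0.1426.
c = ζ · 2√(km) = 0.1426 × 2√(55100 × 3010) = 0.1426 × 25760 = 3672 N·s/m.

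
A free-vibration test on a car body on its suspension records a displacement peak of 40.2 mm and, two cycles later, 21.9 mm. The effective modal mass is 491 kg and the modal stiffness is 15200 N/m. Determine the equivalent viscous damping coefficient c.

264 N·s/m

Logarithmic decrement δ = (1/n)·ln(x₀/x_n) = (1/2)·ln(40.2/21.9) = (1/2)·ln(1.836) = 0.3037.
ζ = δ/√(4π² + δ²) = 0.3037/√(39.48 + 0.0922) = 0.3037/6.291 = 0.04828.
c = ζ · 2√(km) = 0.04828 × 2√(15200 × 491) = 0.04828 × 5464 = 263.8 N·s/m.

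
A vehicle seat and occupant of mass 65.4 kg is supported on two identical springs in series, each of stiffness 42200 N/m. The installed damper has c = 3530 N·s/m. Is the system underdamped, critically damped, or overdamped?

Series springs: 1/k_eq = 2/42200, so k_eq = 42200/2 = 21100 N/m.
c_c = 2√(k_eq·m) = 2349 N·s/m; ζ = c/c_c = 3530/2349 = 1.50.
Since ζ > 1 the system is overdamped.

overdamped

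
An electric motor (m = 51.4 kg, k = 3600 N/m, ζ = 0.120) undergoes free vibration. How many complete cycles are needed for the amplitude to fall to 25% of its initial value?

Logarithmic decrement δ = 2πζ/√(1 − ζ²) = 2π × 0.1200/√(1 − 0.0144) = 0.7595.
x_n/x₀ = e^(−nδ) ≤ 0.25; take ln: n ≥ ln(1/0.25)/δ = 1.386/0.7595 = 1.825.
So 2 complete cycles are required.

2 cycles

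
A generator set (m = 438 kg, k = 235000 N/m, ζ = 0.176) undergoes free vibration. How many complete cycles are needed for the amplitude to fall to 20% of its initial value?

2 cycles

Logarithmic decrement δ = 2πζ/√(1 − ζ²) = 2π × 0.1760/√(1 − 0.0310) = 1.123.
x_n/x₀ = e^(−nδ) ≤ 0.2; take ln: n ≥ ln(1/0.2)/δ = 1.609/1.123 = 1.433.
So 2 complete cycles are required.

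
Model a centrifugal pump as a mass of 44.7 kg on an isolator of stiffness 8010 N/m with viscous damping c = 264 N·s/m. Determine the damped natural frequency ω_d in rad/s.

ω_n = √(k/m) = √(8010/44.7) = 13.39 rad/s.
Critical damping c_c = 2√(k·m) = 2√(8010 × 44.7) = 1197 N·s/m, so ζ = c/c_c = 264/1197 = 0.2206.
ω_d = ω_n√(1 − ζ²) = 13.39 × √(1 − 0.0487) = 13.06 rad/s.

13.1 rad/s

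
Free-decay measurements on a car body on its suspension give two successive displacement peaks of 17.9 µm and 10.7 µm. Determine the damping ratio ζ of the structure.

0.0816

Logarithmic decrement δ = (1/n)·ln(x₀/x_n) = (1/1)·ln(17.9/10.7) = (1/1)·ln(1.673) = 0.5146.
ζ = δ/√(4π² + δ²) = 0.5146/√(39.48 + 0.265) = 0.5146/6.304 = 0.08162.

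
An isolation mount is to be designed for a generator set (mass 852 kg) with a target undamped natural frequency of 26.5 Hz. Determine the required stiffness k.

23600000 N/m

ω_n = 2πf_n = 2π × 26.5 = 166.5 rad/s.
k = m·ω_n² = 852 × 166.5² = 852 × 27720 = 23620000 N/m.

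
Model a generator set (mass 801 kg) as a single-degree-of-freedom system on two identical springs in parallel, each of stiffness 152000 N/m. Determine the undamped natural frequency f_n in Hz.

3.10 Hz

Parallel springs add: k_eq = 2 × 152000 = 304000 N/m.
ω_n = √(k_eq/m) = √(304000/801) = √379.5 = 19.48 rad/s.
f_n = ω_n/(2π) = 19.48/6.283 = 3.101 Hz.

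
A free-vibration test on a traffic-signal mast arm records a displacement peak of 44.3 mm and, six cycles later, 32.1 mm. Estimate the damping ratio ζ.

0.00854

Logarithmic decrement δ = (1/n)·ln(x₀/x_n) = (1/6)·ln(44.3/32.1) = (1/6)·ln(1.380) = 0.05369.
ζ = δ/√(4π² + δ²) = 0.05369/√(39.48 + 0.00288) = 0.05369/6.283 = 0.008544.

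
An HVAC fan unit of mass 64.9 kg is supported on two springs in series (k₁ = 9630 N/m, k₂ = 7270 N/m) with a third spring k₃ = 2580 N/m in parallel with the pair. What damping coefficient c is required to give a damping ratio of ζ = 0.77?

1020 N·s/m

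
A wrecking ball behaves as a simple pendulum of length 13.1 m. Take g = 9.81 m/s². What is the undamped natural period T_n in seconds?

7.26 s

For a simple pendulum ω_n = √(g/L) = √(9.81/13.1) = √0.7489 = 0.8654 rad/s.
T_n = 2π/ω_n = 6.283/0.8654 = 7.261 s.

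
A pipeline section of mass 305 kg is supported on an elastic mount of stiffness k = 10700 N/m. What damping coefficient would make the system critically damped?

3610 N·s/m

c_c = 2√(k·m) = 2√(10700 × 305) = 2 × 1807 = 3613 N·s/m.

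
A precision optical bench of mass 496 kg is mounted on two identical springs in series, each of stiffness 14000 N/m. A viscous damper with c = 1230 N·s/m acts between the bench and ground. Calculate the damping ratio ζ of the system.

Series springs: 1/k_eq = 2/14000, so k_eq = 14000/2 = 7000 N/m.
ω_n = √(k_eq/m) = √(7000/496) = 3.757 rad/s.
Critical damping c_c = 2√(k_eq·m) = 2√(7000 × 496) = 3727 N·s/m, so ζ = c/c_c = 1230/3727 = 0.3301.

0.330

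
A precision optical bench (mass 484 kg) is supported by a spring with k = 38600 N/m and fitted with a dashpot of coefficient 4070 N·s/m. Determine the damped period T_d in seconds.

0.797 s

ω_n = √(k/m) = √(38600/484) = 8.930 rad/s.
Critical damping c_c = 2√(k·m) = 2√(38600 × 484) = 8645 N·s/m, so ζ = c/c_c = 4070/8645 = 0.4708.
ω_d = ω_n√(1 − ζ²) = 8.930 × √(1 − 0.222) = 7.879 rad/s.
T_d = 2π/ω_d = 0.7975 s.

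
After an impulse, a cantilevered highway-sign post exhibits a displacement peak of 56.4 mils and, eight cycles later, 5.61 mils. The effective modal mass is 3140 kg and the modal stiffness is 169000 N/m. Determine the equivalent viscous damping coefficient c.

Logarithmic decrement δ = (1/n)·ln(x₀/x_n) = (1/8)·ln(56.4/5.61) = (1/8)·ln(10.05) = 0.2885.
ζ = δ/√(4π² + δ²) = 0.2885/√(39.48 + 0.0832) = 0.2885/6.290 = 0.04587.
c = ζ · 2√(km) = 0.04587 × 2√(169000 × 3140) = 0.04587 × 46070 = 2113 N·s/m.

2110 N·s/m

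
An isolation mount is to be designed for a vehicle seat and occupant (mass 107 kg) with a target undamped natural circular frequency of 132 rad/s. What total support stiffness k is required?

k = m·ω_n² = 107 × 132.0² = 107 × 17420 = 1864000 N/m.

1860000 N/m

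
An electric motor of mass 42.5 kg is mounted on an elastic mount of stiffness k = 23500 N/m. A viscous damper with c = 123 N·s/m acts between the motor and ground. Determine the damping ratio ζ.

ω_n = √(k/m) = √(23500/42.5) = 23.51 rad/s.
Critical damping c_c = 2√(k·m) = 2√(23500 × 42.5) = 1999 N·s/m, so ζ = c/c_c = 123/1999 = 0.06154.

0.0615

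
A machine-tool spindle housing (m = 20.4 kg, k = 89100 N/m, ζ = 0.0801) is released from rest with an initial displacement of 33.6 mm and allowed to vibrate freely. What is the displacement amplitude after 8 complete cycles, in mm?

0.592 mm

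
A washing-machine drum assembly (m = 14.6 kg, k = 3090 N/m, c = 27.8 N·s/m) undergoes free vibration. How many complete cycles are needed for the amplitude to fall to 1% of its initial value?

12 cycles

ζ = c/(2√(km)) = 27.8/(2√(3090 × 14.6)) = 27.8/424.8 = 0.06544.
Logarithmic decrement δ = 2πζ/√(1 − ζ²) = 2π × 0.06544/√(1 − 0.00428) = 0.4121.
x_n/x₀ = e^(−nδ) ≤ 0.01; take ln: n ≥ ln(1/0.01)/δ = 4.605/0.4121 = 11.18.
So 12 complete cycles are required.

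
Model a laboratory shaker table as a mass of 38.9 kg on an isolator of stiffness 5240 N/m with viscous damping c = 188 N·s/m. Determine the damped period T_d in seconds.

0.553 s

ω_n = √(k/m) = √(5240/38.9) = 11.61 rad/s.
Critical damping c_c = 2√(k·m) = 2√(5240 × 38.9) = 903.0 N·s/m, so ζ = c/c_c = 188/903.0 = 0.2082.
ω_d = ω_n√(1 − ζ²) = 11.61 × √(1 − 0.0433) = 11.35 rad/s.
T_d = 2π/ω_d = 0.5535 s.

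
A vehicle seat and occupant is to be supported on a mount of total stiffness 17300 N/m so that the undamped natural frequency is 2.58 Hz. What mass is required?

ω_n = 2πf_n = 2π × 2.58 = 16.21 rad/s.
m = k/ω_n² = 17300/16.21² = 17300/262.8 = 65.83 kg.

65.8 kg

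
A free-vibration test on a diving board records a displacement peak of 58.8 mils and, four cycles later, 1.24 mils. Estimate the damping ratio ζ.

0.152

Logarithmic decrement δ = (1/n)·ln(x₀/x_n) = (1/4)·ln(58.8/1.24) = (1/4)·ln(47.42) = 0.9648.
ζ = δ/√(4π² + δ²) = 0.9648/√(39.48 + 0.931) = 0.9648/6.357 = 0.1518.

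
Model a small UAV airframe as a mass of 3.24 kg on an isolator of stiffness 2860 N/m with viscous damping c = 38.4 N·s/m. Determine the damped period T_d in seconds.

ω_n = √(k/m) = √(2860/3.24) = 29.71 rad/s.
Critical damping c_c = 2√(k·m) = 2√(2860 × 3.24) = 192.5 N·s/m, so ζ = c/c_c = 38.4/192.5 = 0.1995.
ω_d = ω_n√(1 − ζ²) = 29.71 × √(1 − 0.0398) = 29.11 rad/s.
T_d = 2π/ω_d = 0.2158 s.

0.216 s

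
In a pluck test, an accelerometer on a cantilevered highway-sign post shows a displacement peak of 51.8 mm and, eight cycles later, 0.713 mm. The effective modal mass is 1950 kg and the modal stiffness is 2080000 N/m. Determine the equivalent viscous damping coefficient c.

10800 N·s/m

Logarithmic decrement δ = (1/n)·ln(x₀/x_n) = (1/8)·ln(51.8/0.713) = (1/8)·ln(72.65) = 0.5357.
ζ = δ/√(4π² + δ²) = 0.5357/√(39.48 + 0.287) = 0.5357/6.306 = 0.08495.
c = ζ · 2√(km) = 0.08495 × 2√(2080000 × 1950) = 0.08495 × 127400 = 10820 N·s/m.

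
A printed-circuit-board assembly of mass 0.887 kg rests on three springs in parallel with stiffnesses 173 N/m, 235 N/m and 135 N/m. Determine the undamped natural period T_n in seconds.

0.254 s

Parallel springs add: k_eq = 173 + 235 + 135 = 543.0 N/m.
ω_n = √(k_eq/m) = √(543.0/0.887) = √612.2 = 24.74 rad/s.
T_n = 2π/ω_n = 6.283/24.74 = 0.2539 s.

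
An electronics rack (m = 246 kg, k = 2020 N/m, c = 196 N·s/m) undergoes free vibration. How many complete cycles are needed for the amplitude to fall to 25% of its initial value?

2 cycles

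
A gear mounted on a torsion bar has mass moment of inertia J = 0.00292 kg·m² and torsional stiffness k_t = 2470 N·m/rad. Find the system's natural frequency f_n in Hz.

146 Hz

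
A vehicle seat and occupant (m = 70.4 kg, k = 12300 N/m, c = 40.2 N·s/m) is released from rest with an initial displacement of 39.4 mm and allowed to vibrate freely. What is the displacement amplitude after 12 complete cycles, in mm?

7.73 mm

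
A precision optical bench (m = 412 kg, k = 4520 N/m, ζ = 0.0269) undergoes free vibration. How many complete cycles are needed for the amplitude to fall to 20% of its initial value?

Logarithmic decrement δ = 2πζ/√(1 − ζ²) = 2π × 0.02690/√(1 − 0.000724) = 0.1691.
x_n/x₀ = e^(−nδ) ≤ 0.2; take ln: n ≥ ln(1/0.2)/δ = 1.609/0.1691 = 9.519.
So 10 complete cycles are required.

10 cycles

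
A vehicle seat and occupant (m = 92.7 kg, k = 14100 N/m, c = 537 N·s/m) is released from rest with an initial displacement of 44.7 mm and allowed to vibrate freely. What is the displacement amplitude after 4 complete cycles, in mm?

ζ = c/(2√(km)) = 537/(2√(14100 × 92.7)) = 537/2287 = 0.2349.
Logarithmic decrement δ = 2πζ/√(1 − ζ²) = 2π × 0.2349/√(1 − 0.0552) = 1.518.
After n cycles, x_n/x₀ = e^(−nδ), so x_4 = 44.7 × e^(−4 × 1.518) = 44.7 × 0.002306 = 0.1031 mm.

0.103 mm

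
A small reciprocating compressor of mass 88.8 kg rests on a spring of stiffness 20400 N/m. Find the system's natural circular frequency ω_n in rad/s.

15.2 rad/s

ω_n = √(k/m) = √(20400/88.8) = √229.7 = 15.16 rad/s.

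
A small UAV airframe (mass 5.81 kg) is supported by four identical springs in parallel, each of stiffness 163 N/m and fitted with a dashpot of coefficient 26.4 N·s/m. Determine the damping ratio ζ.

Parallel springs add: k_eq = 4 × 163 = 652.0 N/m.
ω_n = √(k_eq/m) = √(652.0/5.81) = 10.59 rad/s.
Critical damping c_c = 2√(k_eq·m) = 2√(652.0 × 5.81) = 123.1 N·s/m, so ζ = c/c_c = 26.4/123.1 = 0.2145.

0.214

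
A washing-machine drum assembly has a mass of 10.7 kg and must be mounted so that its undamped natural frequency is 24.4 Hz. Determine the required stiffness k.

ω_n = 2πf_n = 2π × 24.4 = 153.3 rad/s.
k = m·ω_n² = 10.7 × 153.3² = 10.7 × 23500 = 251500 N/m.

251000 N/m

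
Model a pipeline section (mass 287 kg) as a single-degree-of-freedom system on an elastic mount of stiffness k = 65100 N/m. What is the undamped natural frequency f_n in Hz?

2.40 Hz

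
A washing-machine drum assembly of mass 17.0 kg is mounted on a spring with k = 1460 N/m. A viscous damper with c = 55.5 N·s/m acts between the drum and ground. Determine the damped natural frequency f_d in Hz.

1.45 Hz

ω_n = √(k/m) = √(1460/17.0) = 9.267 rad/s.
Critical damping c_c = 2√(k·m) = 2√(1460 × 17.0) = 315.1 N·s/m, so ζ = c/c_c = 55.5/315.1 = 0.1761.
ω_d = ω_n√(1 − ζ²) = 9.267 × √(1 − 0.0310) = 9.122 rad/s.
f_d = ω_d/(2π) = 1.452 Hz.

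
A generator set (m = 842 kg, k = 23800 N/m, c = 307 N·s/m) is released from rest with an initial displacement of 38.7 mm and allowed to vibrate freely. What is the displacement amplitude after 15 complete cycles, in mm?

1.53 mm

ζ = c/(2√(km)) = 307/(2√(23800 × 842)) = 307/8953 = 0.03429.
Logarithmic decrement δ = 2πζ/√(1 − ζ²) = 2π × 0.03429/√(1 − 0.00118) = 0.2156.
After n cycles, x_n/x₀ = e^(−nδ), so x_15 = 38.7 × e^(−15 × 0.2156) = 38.7 × 0.03941 = 1.525 mm.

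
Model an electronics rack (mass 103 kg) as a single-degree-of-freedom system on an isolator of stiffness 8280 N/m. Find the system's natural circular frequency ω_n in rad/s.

ω_n = √(k/m) = √(8280/103) = √80.39 = 8.966 rad/s.

8.97 rad/s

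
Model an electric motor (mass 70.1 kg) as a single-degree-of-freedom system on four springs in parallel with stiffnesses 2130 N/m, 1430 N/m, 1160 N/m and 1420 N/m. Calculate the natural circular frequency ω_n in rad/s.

9.36 rad/s

Parallel springs add: k_eq = 2130 + 1430 + 1160 + 1420 = 6140 N/m.
ω_n = √(k_eq/m) = √(6140/70.1) = √87.59 = 9.359 rad/s.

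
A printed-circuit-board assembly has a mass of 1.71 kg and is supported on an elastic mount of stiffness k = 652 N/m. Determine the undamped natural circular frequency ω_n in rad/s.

19.5 rad/s

ω_n = √(k/m) = √(652.0/1.71) = √381.3 = 19.53 rad/s.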